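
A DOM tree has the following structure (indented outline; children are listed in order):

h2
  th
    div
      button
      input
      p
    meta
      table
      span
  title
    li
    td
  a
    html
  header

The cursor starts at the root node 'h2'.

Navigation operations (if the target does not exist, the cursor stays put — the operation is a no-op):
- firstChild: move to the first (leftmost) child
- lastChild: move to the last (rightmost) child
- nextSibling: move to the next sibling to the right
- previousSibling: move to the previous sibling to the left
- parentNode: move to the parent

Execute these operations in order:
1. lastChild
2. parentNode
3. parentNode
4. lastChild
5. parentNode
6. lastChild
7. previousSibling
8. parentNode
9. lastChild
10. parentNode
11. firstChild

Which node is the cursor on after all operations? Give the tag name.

Answer: th

Derivation:
After 1 (lastChild): header
After 2 (parentNode): h2
After 3 (parentNode): h2 (no-op, stayed)
After 4 (lastChild): header
After 5 (parentNode): h2
After 6 (lastChild): header
After 7 (previousSibling): a
After 8 (parentNode): h2
After 9 (lastChild): header
After 10 (parentNode): h2
After 11 (firstChild): th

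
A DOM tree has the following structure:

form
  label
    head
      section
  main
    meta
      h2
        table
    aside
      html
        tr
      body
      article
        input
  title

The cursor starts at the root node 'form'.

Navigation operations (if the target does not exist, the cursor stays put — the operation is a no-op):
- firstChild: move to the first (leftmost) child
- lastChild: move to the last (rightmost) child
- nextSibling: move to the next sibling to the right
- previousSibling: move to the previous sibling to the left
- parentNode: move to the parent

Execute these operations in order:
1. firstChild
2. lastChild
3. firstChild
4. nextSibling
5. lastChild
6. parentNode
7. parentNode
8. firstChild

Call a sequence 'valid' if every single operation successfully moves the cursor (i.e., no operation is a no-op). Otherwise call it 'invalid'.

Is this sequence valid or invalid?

After 1 (firstChild): label
After 2 (lastChild): head
After 3 (firstChild): section
After 4 (nextSibling): section (no-op, stayed)
After 5 (lastChild): section (no-op, stayed)
After 6 (parentNode): head
After 7 (parentNode): label
After 8 (firstChild): head

Answer: invalid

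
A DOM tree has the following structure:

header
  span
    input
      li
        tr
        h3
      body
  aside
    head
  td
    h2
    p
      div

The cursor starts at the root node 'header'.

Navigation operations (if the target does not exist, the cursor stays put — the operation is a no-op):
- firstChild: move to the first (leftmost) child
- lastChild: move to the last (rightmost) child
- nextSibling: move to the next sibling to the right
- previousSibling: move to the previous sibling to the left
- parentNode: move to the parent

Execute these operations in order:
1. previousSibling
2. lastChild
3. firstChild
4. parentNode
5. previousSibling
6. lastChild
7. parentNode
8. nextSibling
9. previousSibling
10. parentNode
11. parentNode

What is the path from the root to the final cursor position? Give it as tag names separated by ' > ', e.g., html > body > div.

Answer: header

Derivation:
After 1 (previousSibling): header (no-op, stayed)
After 2 (lastChild): td
After 3 (firstChild): h2
After 4 (parentNode): td
After 5 (previousSibling): aside
After 6 (lastChild): head
After 7 (parentNode): aside
After 8 (nextSibling): td
After 9 (previousSibling): aside
After 10 (parentNode): header
After 11 (parentNode): header (no-op, stayed)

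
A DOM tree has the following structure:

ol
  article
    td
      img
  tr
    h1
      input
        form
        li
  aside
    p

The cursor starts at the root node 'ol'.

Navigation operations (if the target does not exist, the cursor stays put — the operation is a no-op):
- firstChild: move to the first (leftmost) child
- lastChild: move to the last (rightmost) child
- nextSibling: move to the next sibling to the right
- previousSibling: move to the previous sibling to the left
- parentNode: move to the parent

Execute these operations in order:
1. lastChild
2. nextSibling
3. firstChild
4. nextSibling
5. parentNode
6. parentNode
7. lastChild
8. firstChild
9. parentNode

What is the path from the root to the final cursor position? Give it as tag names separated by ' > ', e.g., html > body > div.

After 1 (lastChild): aside
After 2 (nextSibling): aside (no-op, stayed)
After 3 (firstChild): p
After 4 (nextSibling): p (no-op, stayed)
After 5 (parentNode): aside
After 6 (parentNode): ol
After 7 (lastChild): aside
After 8 (firstChild): p
After 9 (parentNode): aside

Answer: ol > aside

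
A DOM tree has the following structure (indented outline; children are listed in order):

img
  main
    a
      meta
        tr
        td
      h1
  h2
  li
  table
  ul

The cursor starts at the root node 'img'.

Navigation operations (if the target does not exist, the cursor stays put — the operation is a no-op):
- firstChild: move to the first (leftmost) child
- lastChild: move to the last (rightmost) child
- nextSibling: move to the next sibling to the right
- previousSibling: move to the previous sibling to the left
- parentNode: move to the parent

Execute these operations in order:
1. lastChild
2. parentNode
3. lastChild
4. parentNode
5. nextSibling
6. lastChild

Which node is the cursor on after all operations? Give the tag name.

Answer: ul

Derivation:
After 1 (lastChild): ul
After 2 (parentNode): img
After 3 (lastChild): ul
After 4 (parentNode): img
After 5 (nextSibling): img (no-op, stayed)
After 6 (lastChild): ul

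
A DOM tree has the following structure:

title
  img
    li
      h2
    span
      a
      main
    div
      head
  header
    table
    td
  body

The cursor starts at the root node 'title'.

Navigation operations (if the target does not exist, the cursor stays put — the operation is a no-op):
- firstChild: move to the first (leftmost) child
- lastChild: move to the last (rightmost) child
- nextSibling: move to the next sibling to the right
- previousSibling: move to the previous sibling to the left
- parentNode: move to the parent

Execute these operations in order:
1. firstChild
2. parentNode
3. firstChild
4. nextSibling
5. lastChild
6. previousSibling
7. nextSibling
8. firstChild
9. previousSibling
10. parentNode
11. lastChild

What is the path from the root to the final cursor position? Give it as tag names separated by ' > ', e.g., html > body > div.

After 1 (firstChild): img
After 2 (parentNode): title
After 3 (firstChild): img
After 4 (nextSibling): header
After 5 (lastChild): td
After 6 (previousSibling): table
After 7 (nextSibling): td
After 8 (firstChild): td (no-op, stayed)
After 9 (previousSibling): table
After 10 (parentNode): header
After 11 (lastChild): td

Answer: title > header > td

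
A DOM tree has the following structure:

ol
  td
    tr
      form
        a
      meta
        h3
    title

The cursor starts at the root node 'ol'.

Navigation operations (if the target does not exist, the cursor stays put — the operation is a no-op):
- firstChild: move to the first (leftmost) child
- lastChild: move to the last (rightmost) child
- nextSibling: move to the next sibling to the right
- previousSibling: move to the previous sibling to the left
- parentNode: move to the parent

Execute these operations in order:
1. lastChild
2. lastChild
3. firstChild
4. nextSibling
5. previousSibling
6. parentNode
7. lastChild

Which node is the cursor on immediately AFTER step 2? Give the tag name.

Answer: title

Derivation:
After 1 (lastChild): td
After 2 (lastChild): title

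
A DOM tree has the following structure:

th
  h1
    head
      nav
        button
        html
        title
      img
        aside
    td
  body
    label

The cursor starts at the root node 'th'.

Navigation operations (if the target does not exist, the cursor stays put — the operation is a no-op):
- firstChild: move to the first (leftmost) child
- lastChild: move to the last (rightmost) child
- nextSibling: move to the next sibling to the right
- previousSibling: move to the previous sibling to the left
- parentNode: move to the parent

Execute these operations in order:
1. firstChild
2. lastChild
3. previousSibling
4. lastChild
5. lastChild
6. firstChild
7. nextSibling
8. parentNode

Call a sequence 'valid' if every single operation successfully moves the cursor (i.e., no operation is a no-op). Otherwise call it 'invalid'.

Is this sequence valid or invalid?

After 1 (firstChild): h1
After 2 (lastChild): td
After 3 (previousSibling): head
After 4 (lastChild): img
After 5 (lastChild): aside
After 6 (firstChild): aside (no-op, stayed)
After 7 (nextSibling): aside (no-op, stayed)
After 8 (parentNode): img

Answer: invalid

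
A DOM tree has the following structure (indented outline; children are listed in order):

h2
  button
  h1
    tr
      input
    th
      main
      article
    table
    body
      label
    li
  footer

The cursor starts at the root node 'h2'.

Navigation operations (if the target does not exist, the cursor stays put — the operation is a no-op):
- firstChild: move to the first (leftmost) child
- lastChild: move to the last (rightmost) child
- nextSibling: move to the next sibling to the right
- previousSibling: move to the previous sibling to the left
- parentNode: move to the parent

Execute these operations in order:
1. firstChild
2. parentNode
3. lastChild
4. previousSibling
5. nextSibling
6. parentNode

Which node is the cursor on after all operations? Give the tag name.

Answer: h2

Derivation:
After 1 (firstChild): button
After 2 (parentNode): h2
After 3 (lastChild): footer
After 4 (previousSibling): h1
After 5 (nextSibling): footer
After 6 (parentNode): h2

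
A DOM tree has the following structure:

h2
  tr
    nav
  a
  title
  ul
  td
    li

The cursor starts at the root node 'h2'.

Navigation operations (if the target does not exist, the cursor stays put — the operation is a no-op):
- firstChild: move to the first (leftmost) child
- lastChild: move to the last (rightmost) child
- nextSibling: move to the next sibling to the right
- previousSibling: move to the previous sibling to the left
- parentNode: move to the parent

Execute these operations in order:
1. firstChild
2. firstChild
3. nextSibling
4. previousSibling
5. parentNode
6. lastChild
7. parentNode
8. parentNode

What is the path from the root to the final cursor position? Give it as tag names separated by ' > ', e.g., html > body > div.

Answer: h2

Derivation:
After 1 (firstChild): tr
After 2 (firstChild): nav
After 3 (nextSibling): nav (no-op, stayed)
After 4 (previousSibling): nav (no-op, stayed)
After 5 (parentNode): tr
After 6 (lastChild): nav
After 7 (parentNode): tr
After 8 (parentNode): h2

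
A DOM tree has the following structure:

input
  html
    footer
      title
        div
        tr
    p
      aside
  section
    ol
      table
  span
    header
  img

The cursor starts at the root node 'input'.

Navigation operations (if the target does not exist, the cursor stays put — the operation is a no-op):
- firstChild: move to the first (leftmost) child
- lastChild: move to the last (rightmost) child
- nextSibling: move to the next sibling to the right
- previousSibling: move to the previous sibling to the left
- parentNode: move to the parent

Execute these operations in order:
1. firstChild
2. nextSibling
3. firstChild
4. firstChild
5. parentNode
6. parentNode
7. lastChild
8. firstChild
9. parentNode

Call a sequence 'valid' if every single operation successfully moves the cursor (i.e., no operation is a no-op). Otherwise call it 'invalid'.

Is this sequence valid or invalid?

Answer: valid

Derivation:
After 1 (firstChild): html
After 2 (nextSibling): section
After 3 (firstChild): ol
After 4 (firstChild): table
After 5 (parentNode): ol
After 6 (parentNode): section
After 7 (lastChild): ol
After 8 (firstChild): table
After 9 (parentNode): ol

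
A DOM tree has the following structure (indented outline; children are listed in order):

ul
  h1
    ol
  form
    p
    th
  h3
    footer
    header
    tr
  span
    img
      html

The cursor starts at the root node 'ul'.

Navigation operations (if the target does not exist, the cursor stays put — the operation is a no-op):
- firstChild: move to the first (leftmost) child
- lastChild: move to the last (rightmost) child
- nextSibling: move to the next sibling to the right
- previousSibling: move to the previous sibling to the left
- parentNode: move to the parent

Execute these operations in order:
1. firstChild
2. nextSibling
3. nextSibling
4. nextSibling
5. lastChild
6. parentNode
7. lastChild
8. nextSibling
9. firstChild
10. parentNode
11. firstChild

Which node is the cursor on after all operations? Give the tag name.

After 1 (firstChild): h1
After 2 (nextSibling): form
After 3 (nextSibling): h3
After 4 (nextSibling): span
After 5 (lastChild): img
After 6 (parentNode): span
After 7 (lastChild): img
After 8 (nextSibling): img (no-op, stayed)
After 9 (firstChild): html
After 10 (parentNode): img
After 11 (firstChild): html

Answer: html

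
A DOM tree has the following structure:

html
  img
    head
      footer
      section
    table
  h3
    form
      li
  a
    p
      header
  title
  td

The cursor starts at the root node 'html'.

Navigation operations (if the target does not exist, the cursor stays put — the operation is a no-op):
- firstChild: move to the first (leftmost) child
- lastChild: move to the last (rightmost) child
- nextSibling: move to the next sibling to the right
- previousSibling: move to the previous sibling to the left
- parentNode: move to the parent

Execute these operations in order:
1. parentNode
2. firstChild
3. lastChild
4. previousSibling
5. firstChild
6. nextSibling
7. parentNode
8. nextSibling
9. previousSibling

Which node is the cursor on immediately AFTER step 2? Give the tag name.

Answer: img

Derivation:
After 1 (parentNode): html (no-op, stayed)
After 2 (firstChild): img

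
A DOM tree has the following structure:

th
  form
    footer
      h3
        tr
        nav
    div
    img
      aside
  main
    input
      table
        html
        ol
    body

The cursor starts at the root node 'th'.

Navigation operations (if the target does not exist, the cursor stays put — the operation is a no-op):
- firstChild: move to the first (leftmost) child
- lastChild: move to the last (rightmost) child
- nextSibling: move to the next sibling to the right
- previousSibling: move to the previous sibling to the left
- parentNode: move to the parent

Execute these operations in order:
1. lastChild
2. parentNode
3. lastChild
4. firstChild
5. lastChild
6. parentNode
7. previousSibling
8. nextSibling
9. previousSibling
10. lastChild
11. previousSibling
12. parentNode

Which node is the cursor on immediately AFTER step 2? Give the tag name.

After 1 (lastChild): main
After 2 (parentNode): th

Answer: th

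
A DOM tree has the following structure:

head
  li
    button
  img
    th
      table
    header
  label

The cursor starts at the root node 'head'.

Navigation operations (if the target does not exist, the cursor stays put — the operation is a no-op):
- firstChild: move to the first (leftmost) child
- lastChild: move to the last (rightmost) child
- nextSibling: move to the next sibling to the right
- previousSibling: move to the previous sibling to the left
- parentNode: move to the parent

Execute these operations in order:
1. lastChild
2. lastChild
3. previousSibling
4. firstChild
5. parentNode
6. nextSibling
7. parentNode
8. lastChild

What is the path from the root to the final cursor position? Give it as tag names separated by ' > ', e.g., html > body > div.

After 1 (lastChild): label
After 2 (lastChild): label (no-op, stayed)
After 3 (previousSibling): img
After 4 (firstChild): th
After 5 (parentNode): img
After 6 (nextSibling): label
After 7 (parentNode): head
After 8 (lastChild): label

Answer: head > label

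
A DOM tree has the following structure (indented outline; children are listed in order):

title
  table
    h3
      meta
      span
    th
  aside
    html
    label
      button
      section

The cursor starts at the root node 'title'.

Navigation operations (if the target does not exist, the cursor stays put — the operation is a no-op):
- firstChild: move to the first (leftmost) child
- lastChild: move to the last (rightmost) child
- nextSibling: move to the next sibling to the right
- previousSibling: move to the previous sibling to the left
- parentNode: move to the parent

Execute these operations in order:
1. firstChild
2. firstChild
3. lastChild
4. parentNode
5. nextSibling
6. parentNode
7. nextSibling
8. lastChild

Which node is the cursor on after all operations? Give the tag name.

Answer: label

Derivation:
After 1 (firstChild): table
After 2 (firstChild): h3
After 3 (lastChild): span
After 4 (parentNode): h3
After 5 (nextSibling): th
After 6 (parentNode): table
After 7 (nextSibling): aside
After 8 (lastChild): label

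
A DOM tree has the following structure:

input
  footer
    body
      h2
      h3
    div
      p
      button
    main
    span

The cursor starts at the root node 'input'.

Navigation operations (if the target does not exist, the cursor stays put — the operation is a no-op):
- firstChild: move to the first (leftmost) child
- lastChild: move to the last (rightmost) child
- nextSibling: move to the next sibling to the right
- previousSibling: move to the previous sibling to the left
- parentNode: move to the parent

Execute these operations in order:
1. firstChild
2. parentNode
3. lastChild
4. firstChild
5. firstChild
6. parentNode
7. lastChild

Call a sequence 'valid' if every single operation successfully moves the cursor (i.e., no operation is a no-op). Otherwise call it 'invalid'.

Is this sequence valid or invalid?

Answer: valid

Derivation:
After 1 (firstChild): footer
After 2 (parentNode): input
After 3 (lastChild): footer
After 4 (firstChild): body
After 5 (firstChild): h2
After 6 (parentNode): body
After 7 (lastChild): h3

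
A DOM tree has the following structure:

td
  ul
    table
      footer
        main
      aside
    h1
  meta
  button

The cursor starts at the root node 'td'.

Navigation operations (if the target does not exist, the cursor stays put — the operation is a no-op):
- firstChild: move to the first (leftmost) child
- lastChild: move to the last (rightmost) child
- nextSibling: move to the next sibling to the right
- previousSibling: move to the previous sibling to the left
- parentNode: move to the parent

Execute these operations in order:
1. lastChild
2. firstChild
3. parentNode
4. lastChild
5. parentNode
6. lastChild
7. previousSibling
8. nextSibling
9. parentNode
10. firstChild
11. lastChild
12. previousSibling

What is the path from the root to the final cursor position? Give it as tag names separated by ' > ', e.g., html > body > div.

Answer: td > ul > table

Derivation:
After 1 (lastChild): button
After 2 (firstChild): button (no-op, stayed)
After 3 (parentNode): td
After 4 (lastChild): button
After 5 (parentNode): td
After 6 (lastChild): button
After 7 (previousSibling): meta
After 8 (nextSibling): button
After 9 (parentNode): td
After 10 (firstChild): ul
After 11 (lastChild): h1
After 12 (previousSibling): table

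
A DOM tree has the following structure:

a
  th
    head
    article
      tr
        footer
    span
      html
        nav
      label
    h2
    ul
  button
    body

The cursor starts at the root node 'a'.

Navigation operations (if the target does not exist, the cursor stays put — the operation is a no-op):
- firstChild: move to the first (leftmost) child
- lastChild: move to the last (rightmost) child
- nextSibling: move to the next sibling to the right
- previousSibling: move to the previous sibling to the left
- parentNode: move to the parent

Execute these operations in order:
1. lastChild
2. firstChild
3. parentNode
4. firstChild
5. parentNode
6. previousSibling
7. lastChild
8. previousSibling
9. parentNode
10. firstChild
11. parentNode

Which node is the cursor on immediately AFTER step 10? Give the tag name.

Answer: head

Derivation:
After 1 (lastChild): button
After 2 (firstChild): body
After 3 (parentNode): button
After 4 (firstChild): body
After 5 (parentNode): button
After 6 (previousSibling): th
After 7 (lastChild): ul
After 8 (previousSibling): h2
After 9 (parentNode): th
After 10 (firstChild): head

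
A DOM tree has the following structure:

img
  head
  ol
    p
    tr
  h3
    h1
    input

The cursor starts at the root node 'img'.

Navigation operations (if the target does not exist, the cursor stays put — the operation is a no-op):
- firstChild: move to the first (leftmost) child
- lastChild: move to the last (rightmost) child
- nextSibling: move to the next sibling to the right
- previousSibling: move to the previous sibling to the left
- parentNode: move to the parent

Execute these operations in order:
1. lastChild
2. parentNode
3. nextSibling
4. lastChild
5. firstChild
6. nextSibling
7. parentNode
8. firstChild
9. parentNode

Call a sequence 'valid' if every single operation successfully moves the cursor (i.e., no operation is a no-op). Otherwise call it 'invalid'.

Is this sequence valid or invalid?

After 1 (lastChild): h3
After 2 (parentNode): img
After 3 (nextSibling): img (no-op, stayed)
After 4 (lastChild): h3
After 5 (firstChild): h1
After 6 (nextSibling): input
After 7 (parentNode): h3
After 8 (firstChild): h1
After 9 (parentNode): h3

Answer: invalid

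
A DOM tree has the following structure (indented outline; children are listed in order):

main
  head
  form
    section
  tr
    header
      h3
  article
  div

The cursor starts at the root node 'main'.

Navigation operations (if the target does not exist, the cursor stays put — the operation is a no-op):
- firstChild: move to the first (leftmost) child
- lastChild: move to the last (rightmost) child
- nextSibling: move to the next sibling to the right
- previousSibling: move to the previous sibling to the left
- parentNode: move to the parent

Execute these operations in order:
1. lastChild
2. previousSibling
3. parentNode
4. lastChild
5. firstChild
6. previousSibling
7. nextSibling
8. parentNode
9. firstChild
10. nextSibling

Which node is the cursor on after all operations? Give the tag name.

After 1 (lastChild): div
After 2 (previousSibling): article
After 3 (parentNode): main
After 4 (lastChild): div
After 5 (firstChild): div (no-op, stayed)
After 6 (previousSibling): article
After 7 (nextSibling): div
After 8 (parentNode): main
After 9 (firstChild): head
After 10 (nextSibling): form

Answer: form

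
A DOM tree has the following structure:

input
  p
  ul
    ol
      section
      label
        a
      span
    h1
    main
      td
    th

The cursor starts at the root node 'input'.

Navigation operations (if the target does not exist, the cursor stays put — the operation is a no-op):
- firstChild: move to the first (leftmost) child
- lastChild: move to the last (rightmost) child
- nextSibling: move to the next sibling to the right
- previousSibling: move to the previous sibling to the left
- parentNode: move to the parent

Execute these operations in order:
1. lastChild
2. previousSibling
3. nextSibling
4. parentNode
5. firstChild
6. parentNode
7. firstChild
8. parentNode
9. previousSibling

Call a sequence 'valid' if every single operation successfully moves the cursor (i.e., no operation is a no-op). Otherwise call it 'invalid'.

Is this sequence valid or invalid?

Answer: invalid

Derivation:
After 1 (lastChild): ul
After 2 (previousSibling): p
After 3 (nextSibling): ul
After 4 (parentNode): input
After 5 (firstChild): p
After 6 (parentNode): input
After 7 (firstChild): p
After 8 (parentNode): input
After 9 (previousSibling): input (no-op, stayed)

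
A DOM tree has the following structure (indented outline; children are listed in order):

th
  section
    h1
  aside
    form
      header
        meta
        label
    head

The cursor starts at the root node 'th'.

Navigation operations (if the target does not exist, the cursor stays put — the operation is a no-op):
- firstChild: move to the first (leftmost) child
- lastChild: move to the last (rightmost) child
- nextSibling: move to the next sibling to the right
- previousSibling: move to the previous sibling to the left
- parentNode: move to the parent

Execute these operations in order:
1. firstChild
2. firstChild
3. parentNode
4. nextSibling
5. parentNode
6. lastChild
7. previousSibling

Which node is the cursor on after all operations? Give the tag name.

Answer: section

Derivation:
After 1 (firstChild): section
After 2 (firstChild): h1
After 3 (parentNode): section
After 4 (nextSibling): aside
After 5 (parentNode): th
After 6 (lastChild): aside
After 7 (previousSibling): section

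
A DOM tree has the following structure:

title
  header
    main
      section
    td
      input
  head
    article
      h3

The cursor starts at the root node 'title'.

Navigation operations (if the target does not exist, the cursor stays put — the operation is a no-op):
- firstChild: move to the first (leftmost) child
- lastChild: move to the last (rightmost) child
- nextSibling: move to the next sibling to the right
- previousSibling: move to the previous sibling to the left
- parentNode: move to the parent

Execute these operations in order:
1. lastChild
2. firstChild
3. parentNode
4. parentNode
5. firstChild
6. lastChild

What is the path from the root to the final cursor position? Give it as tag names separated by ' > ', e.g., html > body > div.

Answer: title > header > td

Derivation:
After 1 (lastChild): head
After 2 (firstChild): article
After 3 (parentNode): head
After 4 (parentNode): title
After 5 (firstChild): header
After 6 (lastChild): td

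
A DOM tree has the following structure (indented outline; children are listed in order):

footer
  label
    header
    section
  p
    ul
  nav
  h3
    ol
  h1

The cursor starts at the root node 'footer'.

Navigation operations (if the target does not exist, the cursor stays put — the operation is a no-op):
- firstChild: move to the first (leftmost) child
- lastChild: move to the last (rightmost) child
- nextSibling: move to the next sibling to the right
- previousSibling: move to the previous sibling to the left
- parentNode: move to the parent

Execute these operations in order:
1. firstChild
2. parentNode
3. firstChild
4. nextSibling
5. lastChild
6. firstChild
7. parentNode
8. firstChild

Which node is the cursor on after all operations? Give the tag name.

Answer: ul

Derivation:
After 1 (firstChild): label
After 2 (parentNode): footer
After 3 (firstChild): label
After 4 (nextSibling): p
After 5 (lastChild): ul
After 6 (firstChild): ul (no-op, stayed)
After 7 (parentNode): p
After 8 (firstChild): ul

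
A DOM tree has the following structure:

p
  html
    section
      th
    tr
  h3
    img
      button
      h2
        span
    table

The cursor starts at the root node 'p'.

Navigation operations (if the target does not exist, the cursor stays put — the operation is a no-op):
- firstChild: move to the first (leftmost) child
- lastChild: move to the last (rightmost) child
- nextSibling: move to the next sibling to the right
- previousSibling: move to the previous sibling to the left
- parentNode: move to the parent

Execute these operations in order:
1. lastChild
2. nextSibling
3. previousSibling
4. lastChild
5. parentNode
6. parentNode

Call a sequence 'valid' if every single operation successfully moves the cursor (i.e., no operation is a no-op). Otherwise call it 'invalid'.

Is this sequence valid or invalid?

After 1 (lastChild): h3
After 2 (nextSibling): h3 (no-op, stayed)
After 3 (previousSibling): html
After 4 (lastChild): tr
After 5 (parentNode): html
After 6 (parentNode): p

Answer: invalid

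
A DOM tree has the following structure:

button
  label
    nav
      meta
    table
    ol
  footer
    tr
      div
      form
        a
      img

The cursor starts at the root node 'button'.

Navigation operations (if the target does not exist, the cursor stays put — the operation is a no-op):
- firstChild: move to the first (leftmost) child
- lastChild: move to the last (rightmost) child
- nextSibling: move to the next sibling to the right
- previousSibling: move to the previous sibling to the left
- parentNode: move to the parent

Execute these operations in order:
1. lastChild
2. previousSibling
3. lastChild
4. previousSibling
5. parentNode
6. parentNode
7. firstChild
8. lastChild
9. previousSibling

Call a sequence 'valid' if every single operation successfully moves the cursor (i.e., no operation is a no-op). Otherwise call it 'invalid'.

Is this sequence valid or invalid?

After 1 (lastChild): footer
After 2 (previousSibling): label
After 3 (lastChild): ol
After 4 (previousSibling): table
After 5 (parentNode): label
After 6 (parentNode): button
After 7 (firstChild): label
After 8 (lastChild): ol
After 9 (previousSibling): table

Answer: valid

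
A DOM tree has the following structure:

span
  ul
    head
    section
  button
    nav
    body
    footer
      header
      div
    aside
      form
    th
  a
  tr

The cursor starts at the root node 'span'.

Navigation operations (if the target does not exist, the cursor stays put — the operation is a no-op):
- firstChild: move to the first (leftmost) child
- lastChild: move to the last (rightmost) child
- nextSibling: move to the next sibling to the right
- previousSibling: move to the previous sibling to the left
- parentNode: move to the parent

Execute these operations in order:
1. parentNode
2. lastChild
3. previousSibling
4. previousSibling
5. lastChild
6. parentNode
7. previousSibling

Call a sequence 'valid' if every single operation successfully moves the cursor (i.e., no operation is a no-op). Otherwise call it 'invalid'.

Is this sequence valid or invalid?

Answer: invalid

Derivation:
After 1 (parentNode): span (no-op, stayed)
After 2 (lastChild): tr
After 3 (previousSibling): a
After 4 (previousSibling): button
After 5 (lastChild): th
After 6 (parentNode): button
After 7 (previousSibling): ul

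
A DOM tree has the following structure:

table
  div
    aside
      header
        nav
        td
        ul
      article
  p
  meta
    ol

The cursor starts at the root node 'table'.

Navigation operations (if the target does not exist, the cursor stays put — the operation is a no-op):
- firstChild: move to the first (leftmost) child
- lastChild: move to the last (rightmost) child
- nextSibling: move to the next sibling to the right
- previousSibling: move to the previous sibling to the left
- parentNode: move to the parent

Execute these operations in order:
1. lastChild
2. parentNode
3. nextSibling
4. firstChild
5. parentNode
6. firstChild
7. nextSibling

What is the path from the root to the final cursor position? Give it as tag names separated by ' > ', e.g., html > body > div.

After 1 (lastChild): meta
After 2 (parentNode): table
After 3 (nextSibling): table (no-op, stayed)
After 4 (firstChild): div
After 5 (parentNode): table
After 6 (firstChild): div
After 7 (nextSibling): p

Answer: table > p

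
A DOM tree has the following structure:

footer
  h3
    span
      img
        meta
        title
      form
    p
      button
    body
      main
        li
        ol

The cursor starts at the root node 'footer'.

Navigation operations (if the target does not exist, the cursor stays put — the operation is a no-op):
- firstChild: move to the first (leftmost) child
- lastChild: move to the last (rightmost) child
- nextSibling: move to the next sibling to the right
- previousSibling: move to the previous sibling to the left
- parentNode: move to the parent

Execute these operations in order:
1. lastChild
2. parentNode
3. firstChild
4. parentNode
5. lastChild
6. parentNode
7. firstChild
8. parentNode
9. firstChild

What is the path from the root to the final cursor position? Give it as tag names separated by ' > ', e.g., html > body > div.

After 1 (lastChild): h3
After 2 (parentNode): footer
After 3 (firstChild): h3
After 4 (parentNode): footer
After 5 (lastChild): h3
After 6 (parentNode): footer
After 7 (firstChild): h3
After 8 (parentNode): footer
After 9 (firstChild): h3

Answer: footer > h3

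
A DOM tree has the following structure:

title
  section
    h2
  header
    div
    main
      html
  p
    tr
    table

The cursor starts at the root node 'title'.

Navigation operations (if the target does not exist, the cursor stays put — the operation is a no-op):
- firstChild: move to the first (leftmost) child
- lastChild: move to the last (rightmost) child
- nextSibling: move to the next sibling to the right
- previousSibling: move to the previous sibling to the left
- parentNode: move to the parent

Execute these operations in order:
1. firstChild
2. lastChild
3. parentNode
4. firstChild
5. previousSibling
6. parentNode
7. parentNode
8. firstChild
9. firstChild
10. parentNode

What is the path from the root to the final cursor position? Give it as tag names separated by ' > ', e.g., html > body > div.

Answer: title > section

Derivation:
After 1 (firstChild): section
After 2 (lastChild): h2
After 3 (parentNode): section
After 4 (firstChild): h2
After 5 (previousSibling): h2 (no-op, stayed)
After 6 (parentNode): section
After 7 (parentNode): title
After 8 (firstChild): section
After 9 (firstChild): h2
After 10 (parentNode): section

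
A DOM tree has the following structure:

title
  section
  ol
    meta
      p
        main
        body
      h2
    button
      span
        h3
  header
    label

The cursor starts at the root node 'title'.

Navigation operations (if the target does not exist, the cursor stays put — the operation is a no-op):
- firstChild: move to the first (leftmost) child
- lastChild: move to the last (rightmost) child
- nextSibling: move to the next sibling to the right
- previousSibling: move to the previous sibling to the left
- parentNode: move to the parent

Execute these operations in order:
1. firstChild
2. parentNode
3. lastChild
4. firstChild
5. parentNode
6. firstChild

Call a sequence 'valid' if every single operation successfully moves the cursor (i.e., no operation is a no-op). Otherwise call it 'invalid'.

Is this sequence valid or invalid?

After 1 (firstChild): section
After 2 (parentNode): title
After 3 (lastChild): header
After 4 (firstChild): label
After 5 (parentNode): header
After 6 (firstChild): label

Answer: valid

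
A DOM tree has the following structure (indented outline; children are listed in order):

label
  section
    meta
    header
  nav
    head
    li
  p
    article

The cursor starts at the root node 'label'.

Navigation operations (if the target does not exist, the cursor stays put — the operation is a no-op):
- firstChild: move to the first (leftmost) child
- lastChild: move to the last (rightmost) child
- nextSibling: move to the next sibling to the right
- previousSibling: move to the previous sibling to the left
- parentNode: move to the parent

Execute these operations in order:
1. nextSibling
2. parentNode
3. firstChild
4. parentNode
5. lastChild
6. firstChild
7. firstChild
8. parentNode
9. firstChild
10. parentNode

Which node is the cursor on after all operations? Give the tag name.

Answer: p

Derivation:
After 1 (nextSibling): label (no-op, stayed)
After 2 (parentNode): label (no-op, stayed)
After 3 (firstChild): section
After 4 (parentNode): label
After 5 (lastChild): p
After 6 (firstChild): article
After 7 (firstChild): article (no-op, stayed)
After 8 (parentNode): p
After 9 (firstChild): article
After 10 (parentNode): p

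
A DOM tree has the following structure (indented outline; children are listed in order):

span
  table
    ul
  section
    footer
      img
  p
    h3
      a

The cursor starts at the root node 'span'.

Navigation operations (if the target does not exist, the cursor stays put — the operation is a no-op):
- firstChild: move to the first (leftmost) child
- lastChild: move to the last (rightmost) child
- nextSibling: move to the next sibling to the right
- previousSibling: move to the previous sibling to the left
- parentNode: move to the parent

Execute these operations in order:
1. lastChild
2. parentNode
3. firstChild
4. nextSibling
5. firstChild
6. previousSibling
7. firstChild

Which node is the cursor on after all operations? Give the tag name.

After 1 (lastChild): p
After 2 (parentNode): span
After 3 (firstChild): table
After 4 (nextSibling): section
After 5 (firstChild): footer
After 6 (previousSibling): footer (no-op, stayed)
After 7 (firstChild): img

Answer: img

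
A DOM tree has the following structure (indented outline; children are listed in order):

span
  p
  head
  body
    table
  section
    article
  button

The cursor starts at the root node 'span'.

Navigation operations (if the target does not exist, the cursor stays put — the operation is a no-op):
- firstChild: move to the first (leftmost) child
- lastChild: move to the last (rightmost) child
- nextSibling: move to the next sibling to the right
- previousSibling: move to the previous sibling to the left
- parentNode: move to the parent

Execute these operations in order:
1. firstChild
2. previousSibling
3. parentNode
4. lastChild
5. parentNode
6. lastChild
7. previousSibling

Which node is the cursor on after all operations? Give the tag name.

Answer: section

Derivation:
After 1 (firstChild): p
After 2 (previousSibling): p (no-op, stayed)
After 3 (parentNode): span
After 4 (lastChild): button
After 5 (parentNode): span
After 6 (lastChild): button
After 7 (previousSibling): section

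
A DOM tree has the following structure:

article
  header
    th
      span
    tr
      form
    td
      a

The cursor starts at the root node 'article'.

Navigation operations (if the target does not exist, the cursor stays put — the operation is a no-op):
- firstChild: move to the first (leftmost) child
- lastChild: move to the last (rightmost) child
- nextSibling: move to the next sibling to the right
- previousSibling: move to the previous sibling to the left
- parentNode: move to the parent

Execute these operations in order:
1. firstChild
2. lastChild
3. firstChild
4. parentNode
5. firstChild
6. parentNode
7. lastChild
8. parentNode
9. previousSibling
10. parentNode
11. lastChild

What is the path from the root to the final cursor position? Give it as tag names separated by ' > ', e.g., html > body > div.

After 1 (firstChild): header
After 2 (lastChild): td
After 3 (firstChild): a
After 4 (parentNode): td
After 5 (firstChild): a
After 6 (parentNode): td
After 7 (lastChild): a
After 8 (parentNode): td
After 9 (previousSibling): tr
After 10 (parentNode): header
After 11 (lastChild): td

Answer: article > header > td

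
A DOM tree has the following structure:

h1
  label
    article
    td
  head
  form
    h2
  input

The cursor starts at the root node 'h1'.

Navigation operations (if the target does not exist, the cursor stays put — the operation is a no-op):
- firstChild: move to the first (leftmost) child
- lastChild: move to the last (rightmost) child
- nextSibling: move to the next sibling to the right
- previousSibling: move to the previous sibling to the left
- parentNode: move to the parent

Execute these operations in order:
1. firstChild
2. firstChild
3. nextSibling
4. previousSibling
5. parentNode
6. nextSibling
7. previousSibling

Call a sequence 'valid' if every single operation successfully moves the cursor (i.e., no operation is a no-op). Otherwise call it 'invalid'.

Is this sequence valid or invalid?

After 1 (firstChild): label
After 2 (firstChild): article
After 3 (nextSibling): td
After 4 (previousSibling): article
After 5 (parentNode): label
After 6 (nextSibling): head
After 7 (previousSibling): label

Answer: valid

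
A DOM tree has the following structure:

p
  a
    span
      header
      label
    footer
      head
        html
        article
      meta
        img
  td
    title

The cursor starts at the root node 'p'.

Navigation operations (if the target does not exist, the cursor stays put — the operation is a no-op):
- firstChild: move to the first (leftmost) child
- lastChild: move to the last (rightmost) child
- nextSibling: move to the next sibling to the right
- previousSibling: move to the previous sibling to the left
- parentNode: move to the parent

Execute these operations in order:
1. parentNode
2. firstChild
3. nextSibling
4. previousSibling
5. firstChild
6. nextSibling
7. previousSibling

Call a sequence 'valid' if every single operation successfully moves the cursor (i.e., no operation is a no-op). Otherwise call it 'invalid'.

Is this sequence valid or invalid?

Answer: invalid

Derivation:
After 1 (parentNode): p (no-op, stayed)
After 2 (firstChild): a
After 3 (nextSibling): td
After 4 (previousSibling): a
After 5 (firstChild): span
After 6 (nextSibling): footer
After 7 (previousSibling): span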